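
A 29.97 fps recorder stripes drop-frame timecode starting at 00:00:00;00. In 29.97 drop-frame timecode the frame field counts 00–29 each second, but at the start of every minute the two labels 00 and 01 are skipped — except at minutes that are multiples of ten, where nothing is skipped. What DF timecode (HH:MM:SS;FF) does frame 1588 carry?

Ten DF minutes hold 17982 frames, so frame 1588 lies in block 0 (frames 0–17981) with 1588 frames into that block.
The block's first minute is 1800 frames and the rest 1798 each; 1588 frames reaches minute 0, so 0 × 18 + 0 × 2 = 0 labels have been skipped so far.
Adding those back, label number 1588 + 0 = 1588 at 30 labels/s is 52 s + 28 f = 0 h 0 min 52 s frame 28, i.e. 00:00:52;28.

00:00:52;28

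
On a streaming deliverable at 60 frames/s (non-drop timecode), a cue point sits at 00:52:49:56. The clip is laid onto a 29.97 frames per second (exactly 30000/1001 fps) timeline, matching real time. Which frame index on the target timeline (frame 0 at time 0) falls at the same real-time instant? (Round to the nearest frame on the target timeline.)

frame 95003

Source frame index: (0×3600 + 52×60 + 49) × 60 + 56 = 190196.
Real time: 190196 / (60) = 47549/15 s.
Target frame: (47549/15) × (30000/1001) = 95098000/1001 ≈ 95002.997 → 95003.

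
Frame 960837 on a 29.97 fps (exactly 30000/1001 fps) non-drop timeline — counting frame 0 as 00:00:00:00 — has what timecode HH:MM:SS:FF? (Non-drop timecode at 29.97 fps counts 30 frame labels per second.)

960837 ÷ 30 = 32027 full seconds, remainder 27 frames.
32027 s = 8 h 53 min 47 s.
Timecode: 08:53:47:27.

08:53:47:27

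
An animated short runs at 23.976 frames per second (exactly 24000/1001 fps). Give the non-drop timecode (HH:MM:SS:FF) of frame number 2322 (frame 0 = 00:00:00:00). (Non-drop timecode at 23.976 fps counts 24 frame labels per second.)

2322 ÷ 24 = 96 full seconds, remainder 18 frames.
96 s = 0 h 1 min 36 s.
Timecode: 00:01:36:18.

00:01:36:18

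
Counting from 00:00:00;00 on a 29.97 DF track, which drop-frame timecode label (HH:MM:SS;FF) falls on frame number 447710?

Ten DF minutes hold 17982 frames, so frame 447710 lies in block 24 (frames 431568–449549) with 16142 frames into that block.
The block's first minute is 1800 frames and the rest 1798 each; 16142 frames reaches minute 8, so 24 × 18 + 8 × 2 = 448 labels have been skipped so far.
Adding those back, label number 447710 + 448 = 448158 at 30 labels/s is 14938 s + 18 f = 4 h 8 min 58 s frame 18, i.e. 04:08:58;18.

04:08:58;18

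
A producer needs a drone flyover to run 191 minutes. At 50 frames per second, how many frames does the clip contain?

573000 frames

191 min = 11460 s.
Frames = 11460 × 50 = 573000.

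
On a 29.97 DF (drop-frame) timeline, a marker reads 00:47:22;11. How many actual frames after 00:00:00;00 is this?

85185

Complete 10-minute blocks: 4, each 17982 frames → 71928.
Remaining 7 whole minutes in the current block: 1800 + 6 × 1798 = 12588 frames.
Within the current minute: 22 × 30 + 11 − 2 = 669 (labels ;00/;01 skipped at this minute). Total = 71928 + 12588 + 669 = 85185.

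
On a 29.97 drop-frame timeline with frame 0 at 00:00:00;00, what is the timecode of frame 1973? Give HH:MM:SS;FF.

Each 10-minute DF block holds 10 × 60 × 30 − 9 × 2 = 17982 frames. 1973 ÷ 17982 → 0 full blocks, remainder 1973.
Within the partial block the first minute is 1800 frames and each further minute 1798, so 1 further minute boundary passed. Total skipped labels = 18 × 0 + 2 × 1 = 2.
Non-drop label index = 1973 + 2 = 1975; at 30 labels/s that is 00:01:05:25, i.e. DF 00:01:05;25.

00:01:05;25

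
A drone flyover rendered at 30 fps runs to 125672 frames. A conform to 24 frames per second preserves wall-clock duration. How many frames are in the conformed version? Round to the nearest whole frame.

Frames at target rate = 125672 × (24) / (30) = 502688/5 ≈ 100537.600.
Nearest whole frame: 100538.

100538 frames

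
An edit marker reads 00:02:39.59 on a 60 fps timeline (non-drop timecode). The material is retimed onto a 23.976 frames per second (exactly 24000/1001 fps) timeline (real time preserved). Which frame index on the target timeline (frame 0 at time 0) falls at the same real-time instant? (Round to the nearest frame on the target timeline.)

frame 3836

Source frame index: (0×3600 + 2×60 + 39) × 60 + 59 = 9599.
Real time: 9599 / (60) = 9599/60 s.
Target frame: (9599/60) × (24000/1001) = 3839600/1001 ≈ 3835.764 → 3836.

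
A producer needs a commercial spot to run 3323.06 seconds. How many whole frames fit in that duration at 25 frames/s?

83076 frames

Frames = 3323.06 × 25 = 166153/2 ≈ 83076.5000.
Complete frames: 83076.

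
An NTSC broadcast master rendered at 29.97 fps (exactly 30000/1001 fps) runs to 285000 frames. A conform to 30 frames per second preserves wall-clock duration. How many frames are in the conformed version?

Target frames = source frames × (target rate / source rate) = 285000 × (30)/(30000/1001) = 285000 × 1001/1000 = 285285.

285285 frames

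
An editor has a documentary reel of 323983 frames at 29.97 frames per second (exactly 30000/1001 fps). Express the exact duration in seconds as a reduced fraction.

324306983/30000 seconds

Running time = 323983 ÷ (30000/1001) = 323983 × 1001/30000 = 324306983/30000 s.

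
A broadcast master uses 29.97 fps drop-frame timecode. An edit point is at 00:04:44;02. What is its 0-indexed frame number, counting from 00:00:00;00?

Complete 10-minute blocks: 0, each 17982 frames → 0.
Remaining 4 whole minutes in the current block: 1800 + 3 × 1798 = 7194 frames.
Within the current minute: 44 × 30 + 2 − 2 = 1320 (labels ;00/;01 skipped at this minute). Total = 0 + 7194 + 1320 = 8514.

8514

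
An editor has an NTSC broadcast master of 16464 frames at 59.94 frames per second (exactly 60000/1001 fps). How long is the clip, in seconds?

Running time = 16464 / (60000/1001) = 274.6744 s.

274.6744 seconds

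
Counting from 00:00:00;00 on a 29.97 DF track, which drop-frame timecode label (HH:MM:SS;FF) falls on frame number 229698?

Each 10-minute DF block holds 10 × 60 × 30 − 9 × 2 = 17982 frames. 229698 ÷ 17982 → 12 full blocks, remainder 13914.
Within the partial block the first minute is 1800 frames and each further minute 1798, so 7 further minute boundaries passed. Total skipped labels = 18 × 12 + 2 × 7 = 230.
Non-drop label index = 229698 + 230 = 229928; at 30 labels/s that is 02:07:44:08, i.e. DF 02:07:44;08.

02:07:44;08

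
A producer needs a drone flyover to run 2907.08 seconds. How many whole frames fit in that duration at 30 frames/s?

87212 frames

Frames = 2907.08 × 30 = 436062/5 ≈ 87212.4000.
Complete frames: 87212.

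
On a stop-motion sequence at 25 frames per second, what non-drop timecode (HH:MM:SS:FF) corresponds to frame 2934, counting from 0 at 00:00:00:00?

2934 ÷ 25 = 117 full seconds, remainder 9 frames.
117 s = 0 h 1 min 57 s.
Timecode: 00:01:57:09.

00:01:57:09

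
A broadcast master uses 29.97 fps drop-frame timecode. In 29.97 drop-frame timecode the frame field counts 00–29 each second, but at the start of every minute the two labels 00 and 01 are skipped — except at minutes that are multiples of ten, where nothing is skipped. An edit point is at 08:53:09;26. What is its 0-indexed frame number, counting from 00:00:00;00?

958736

As if non-drop at 30 labels/s: (8 × 3600 + 53 × 60 + 9) × 30 + 26 = 959696.
Minute boundaries passed: 533; those not divisible by 10: 533 − 53 = 480; dropped labels = 2 × 480 = 960.
Actual frame index = 959696 − 960 = 958736.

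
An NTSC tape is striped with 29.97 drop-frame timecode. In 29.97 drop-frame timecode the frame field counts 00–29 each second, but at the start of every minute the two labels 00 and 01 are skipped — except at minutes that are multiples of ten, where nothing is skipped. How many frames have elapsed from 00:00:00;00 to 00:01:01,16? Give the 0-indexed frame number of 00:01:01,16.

As if non-drop at 30 labels/s: (0 × 3600 + 1 × 60 + 1) × 30 + 16 = 1846.
Minute boundaries passed: 1; those not divisible by 10: 1 − 0 = 1; dropped labels = 2 × 1 = 2.
Actual frame index = 1846 − 2 = 1844.

1844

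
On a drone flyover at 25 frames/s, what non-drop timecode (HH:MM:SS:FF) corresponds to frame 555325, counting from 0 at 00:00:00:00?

555325 ÷ 25 = 22213 full seconds, remainder 0 frames.
22213 s = 6 h 10 min 13 s.
Timecode: 06:10:13:00.

06:10:13:00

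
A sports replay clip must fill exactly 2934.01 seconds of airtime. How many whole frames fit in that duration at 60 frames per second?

176040 frames

Frames = 2934.01 × 60 = 880203/5 ≈ 176040.6000.
Complete frames: 176040.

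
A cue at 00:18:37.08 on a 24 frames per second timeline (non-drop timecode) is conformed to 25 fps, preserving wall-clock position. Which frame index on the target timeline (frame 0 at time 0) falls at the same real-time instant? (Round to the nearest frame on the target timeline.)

Source frame index: (0×3600 + 18×60 + 37) × 24 + 8 = 26816.
Real time: 26816 / (24) = 3352/3 s.
Target frame: (3352/3) × (25) = 83800/3 ≈ 27933.333 → 27933.

frame 27933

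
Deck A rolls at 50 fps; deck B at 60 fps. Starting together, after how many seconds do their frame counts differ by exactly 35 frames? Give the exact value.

3.5 seconds

The gap grows by |60 − 50| = 10 frames per second.
Time for a 35-frame gap: 35 ÷ (10) = 3.5 s.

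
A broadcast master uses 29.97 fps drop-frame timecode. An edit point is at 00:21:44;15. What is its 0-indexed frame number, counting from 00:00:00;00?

39097

Complete 10-minute blocks: 2, each 17982 frames → 35964.
Remaining 1 whole minute in the current block: 1800 + 0 × 1798 = 1800 frames.
Within the current minute: 44 × 30 + 15 − 2 = 1333 (labels ;00/;01 skipped at this minute). Total = 35964 + 1800 + 1333 = 39097.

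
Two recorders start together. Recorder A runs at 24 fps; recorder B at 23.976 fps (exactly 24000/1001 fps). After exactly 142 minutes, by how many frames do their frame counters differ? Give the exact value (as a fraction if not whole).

204480/1001 frames

142 min = 8520 s.
A emits 24 × 8520 = 204480 frames; B emits 24000/1001 × 8520 = 204480000/1001.
Difference = 204480/1001 frames (≈ 204.2757); B is behind A.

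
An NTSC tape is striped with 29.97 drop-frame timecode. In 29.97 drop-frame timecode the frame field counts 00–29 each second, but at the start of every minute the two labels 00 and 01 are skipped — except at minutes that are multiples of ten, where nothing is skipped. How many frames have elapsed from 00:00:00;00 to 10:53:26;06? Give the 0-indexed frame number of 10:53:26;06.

As if non-drop at 30 labels/s: (10 × 3600 + 53 × 60 + 26) × 30 + 6 = 1176186.
Minute boundaries passed: 653; those not divisible by 10: 653 − 65 = 588; dropped labels = 2 × 588 = 1176.
Actual frame index = 1176186 − 1176 = 1175010.

1175010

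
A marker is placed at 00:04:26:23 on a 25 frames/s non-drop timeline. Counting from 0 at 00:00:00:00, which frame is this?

Total seconds to the label: (0 × 3600 + 4 × 60 + 26) = 266.
Frame index = 266 × 25 + 23 = 6673.

6673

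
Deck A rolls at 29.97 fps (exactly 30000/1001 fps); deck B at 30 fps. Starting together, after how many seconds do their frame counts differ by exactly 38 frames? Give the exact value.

The gap grows by |30 − 30000/1001| = 30/1001 frames per second.
Time for a 38-frame gap: 38 ÷ (30/1001) = 19019/15 s.

19019/15 seconds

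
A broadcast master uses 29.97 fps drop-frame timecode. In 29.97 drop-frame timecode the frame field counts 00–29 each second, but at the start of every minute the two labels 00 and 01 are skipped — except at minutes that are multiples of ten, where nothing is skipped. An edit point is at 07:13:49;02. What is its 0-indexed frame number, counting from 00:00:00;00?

780092

Complete 10-minute blocks: 43, each 17982 frames → 773226.
Remaining 3 whole minutes in the current block: 1800 + 2 × 1798 = 5396 frames.
Within the current minute: 49 × 30 + 2 − 2 = 1470 (labels ;00/;01 skipped at this minute). Total = 773226 + 5396 + 1470 = 780092.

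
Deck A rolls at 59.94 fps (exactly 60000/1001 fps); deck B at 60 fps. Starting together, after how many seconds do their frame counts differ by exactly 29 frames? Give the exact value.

The gap grows by |60 − 60000/1001| = 60/1001 frames per second.
Time for a 29-frame gap: 29 ÷ (60/1001) = 29029/60 s.

29029/60 seconds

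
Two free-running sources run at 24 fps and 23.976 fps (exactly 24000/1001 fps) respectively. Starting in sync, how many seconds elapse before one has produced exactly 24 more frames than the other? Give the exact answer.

1001 seconds

The gap grows by |24000/1001 − 24| = 24/1001 frames per second.
Time for a 24-frame gap: 24 ÷ (24/1001) = 1001 s.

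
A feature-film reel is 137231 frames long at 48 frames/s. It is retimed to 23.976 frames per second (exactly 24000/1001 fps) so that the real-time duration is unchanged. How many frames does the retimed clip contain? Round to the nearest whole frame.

Frames at target rate = 137231 × (24000/1001) / (48) = 68615500/1001 ≈ 68546.953.
Nearest whole frame: 68547.

68547 frames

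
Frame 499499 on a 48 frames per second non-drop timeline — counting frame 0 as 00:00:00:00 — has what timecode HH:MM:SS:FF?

499499 ÷ 48 = 10406 full seconds, remainder 11 frames.
10406 s = 2 h 53 min 26 s.
Timecode: 02:53:26:11.

02:53:26:11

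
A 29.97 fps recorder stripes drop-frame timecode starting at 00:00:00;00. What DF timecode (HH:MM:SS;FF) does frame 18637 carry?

00:10:21;25

Each 10-minute DF block holds 10 × 60 × 30 − 9 × 2 = 17982 frames. 18637 ÷ 17982 → 1 full block, remainder 655.
Within the partial block the first minute is 1800 frames and each further minute 1798, so 0 further minute boundaries passed. Total skipped labels = 18 × 1 + 2 × 0 = 18.
Non-drop label index = 18637 + 18 = 18655; at 30 labels/s that is 00:10:21:25, i.e. DF 00:10:21;25.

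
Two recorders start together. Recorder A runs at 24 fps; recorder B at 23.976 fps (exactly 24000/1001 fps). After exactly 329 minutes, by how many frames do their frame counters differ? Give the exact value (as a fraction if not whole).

67680/143 frames

329 min = 19740 s.
A emits 24 × 19740 = 473760 frames; B emits 24000/1001 × 19740 = 67680000/143.
Difference = 67680/143 frames (≈ 473.2867); B is behind A.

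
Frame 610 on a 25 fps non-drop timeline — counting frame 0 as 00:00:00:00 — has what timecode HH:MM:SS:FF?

00:00:24:10

610 ÷ 25 = 24 full seconds, remainder 10 frames.
24 s = 0 h 0 min 24 s.
Timecode: 00:00:24:10.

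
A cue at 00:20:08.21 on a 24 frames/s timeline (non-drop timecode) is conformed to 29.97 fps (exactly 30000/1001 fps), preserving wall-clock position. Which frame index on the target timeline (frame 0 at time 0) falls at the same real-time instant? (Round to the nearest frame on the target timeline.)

frame 36230

Source frame index: (0×3600 + 20×60 + 8) × 24 + 21 = 29013.
Real time: 29013 / (24) = 9671/8 s.
Target frame: (9671/8) × (30000/1001) = 36266250/1001 ≈ 36230.020 → 36230.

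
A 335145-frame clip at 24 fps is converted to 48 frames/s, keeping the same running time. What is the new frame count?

Target frames = source frames × (target rate / source rate) = 335145 × (48)/(24) = 335145 × 2 = 670290.

670290 frames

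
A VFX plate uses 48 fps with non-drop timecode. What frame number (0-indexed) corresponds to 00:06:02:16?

Total seconds to the label: (0 × 3600 + 6 × 60 + 2) = 362.
Frame index = 362 × 48 + 16 = 17392.

frame 17392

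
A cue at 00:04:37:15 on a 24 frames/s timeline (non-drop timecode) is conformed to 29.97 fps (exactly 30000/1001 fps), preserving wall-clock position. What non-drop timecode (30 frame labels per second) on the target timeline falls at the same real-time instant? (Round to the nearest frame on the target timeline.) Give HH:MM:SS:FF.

Source frame index: (0×3600 + 4×60 + 37) × 24 + 15 = 6663.
Real time: 6663 / (24) = 2221/8 s.
Target frame: (2221/8) × (30000/1001) = 8328750/1001 ≈ 8320.430 → 8320.
At 30 labels/s: frame 8320 → 00:04:37:10.

00:04:37:10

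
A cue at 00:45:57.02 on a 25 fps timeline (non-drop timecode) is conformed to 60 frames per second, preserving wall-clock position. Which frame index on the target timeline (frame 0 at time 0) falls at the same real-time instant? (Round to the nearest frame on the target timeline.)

frame 165425

Source frame index: (0×3600 + 45×60 + 57) × 25 + 2 = 68927.
Real time: 68927 / (25) = 68927/25 s.
Target frame: (68927/25) × (60) = 827124/5 ≈ 165424.800 → 165425.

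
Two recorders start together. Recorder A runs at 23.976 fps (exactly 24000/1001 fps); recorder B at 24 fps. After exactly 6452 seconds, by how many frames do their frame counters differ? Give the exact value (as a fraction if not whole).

A emits 24000/1001 × 6452 = 154848000/1001 frames; B emits 24 × 6452 = 154848.
Difference = 154848/1001 frames (≈ 154.6933); B is ahead of A.

154848/1001 frames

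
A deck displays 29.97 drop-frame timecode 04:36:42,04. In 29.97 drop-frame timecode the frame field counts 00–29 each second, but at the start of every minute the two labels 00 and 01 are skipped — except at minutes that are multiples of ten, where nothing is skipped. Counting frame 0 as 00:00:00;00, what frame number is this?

497566

Complete 10-minute blocks: 27, each 17982 frames → 485514.
Remaining 6 whole minutes in the current block: 1800 + 5 × 1798 = 10790 frames.
Within the current minute: 42 × 30 + 4 − 2 = 1262 (labels ;00/;01 skipped at this minute). Total = 485514 + 10790 + 1262 = 497566.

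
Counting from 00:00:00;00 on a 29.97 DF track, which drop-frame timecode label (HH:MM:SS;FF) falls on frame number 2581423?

Ten DF minutes hold 17982 frames, so frame 2581423 lies in block 143 (frames 2571426–2589407) with 9997 frames into that block.
The block's first minute is 1800 frames and the rest 1798 each; 9997 frames reaches minute 5, so 143 × 18 + 5 × 2 = 2584 labels have been skipped so far.
Adding those back, label number 2581423 + 2584 = 2584007 at 30 labels/s is 86133 s + 17 f = 23 h 55 min 33 s frame 17, i.e. 23:55:33;17.

23:55:33;17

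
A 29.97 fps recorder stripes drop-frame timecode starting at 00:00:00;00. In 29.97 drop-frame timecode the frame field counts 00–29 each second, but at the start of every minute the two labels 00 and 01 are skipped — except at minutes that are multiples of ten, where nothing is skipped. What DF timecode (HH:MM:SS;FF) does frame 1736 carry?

Ten DF minutes hold 17982 frames, so frame 1736 lies in block 0 (frames 0–17981) with 1736 frames into that block.
The block's first minute is 1800 frames and the rest 1798 each; 1736 frames reaches minute 0, so 0 × 18 + 0 × 2 = 0 labels have been skipped so far.
Adding those back, label number 1736 + 0 = 1736 at 30 labels/s is 57 s + 26 f = 0 h 0 min 57 s frame 26, i.e. 00:00:57;26.

00:00:57;26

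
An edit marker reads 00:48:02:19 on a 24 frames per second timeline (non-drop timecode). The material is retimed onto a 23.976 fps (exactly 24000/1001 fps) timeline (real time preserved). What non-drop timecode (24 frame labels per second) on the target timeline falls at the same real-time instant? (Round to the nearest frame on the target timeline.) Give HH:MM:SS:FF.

00:47:59:22

Source frame index: (0×3600 + 48×60 + 2) × 24 + 19 = 69187.
Real time: 69187 / (24) = 69187/24 s.
Target frame: (69187/24) × (24000/1001) = 69187000/1001 ≈ 69117.882 → 69118.
At 24 labels/s: frame 69118 → 00:47:59:22.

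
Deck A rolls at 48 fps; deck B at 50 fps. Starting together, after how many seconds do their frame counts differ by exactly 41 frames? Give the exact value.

20.5 seconds

The gap grows by |50 − 48| = 2 frames per second.
Time for a 41-frame gap: 41 ÷ (2) = 20.5 s.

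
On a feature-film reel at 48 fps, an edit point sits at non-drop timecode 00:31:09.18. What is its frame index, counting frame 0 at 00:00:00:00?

89730

Total seconds to the label: (0 × 3600 + 31 × 60 + 9) = 1869.
Frame index = 1869 × 48 + 18 = 89730.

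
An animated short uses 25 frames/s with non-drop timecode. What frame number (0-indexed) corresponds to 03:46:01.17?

339042

Total seconds to the label: (3 × 3600 + 46 × 60 + 1) = 13561.
Frame index = 13561 × 25 + 17 = 339042.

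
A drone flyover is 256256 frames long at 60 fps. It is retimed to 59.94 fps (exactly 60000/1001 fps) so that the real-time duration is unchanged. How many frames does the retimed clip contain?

Target frames = source frames × (target rate / source rate) = 256256 × (60000/1001)/(60) = 256256 × 1000/1001 = 256000.

256000 frames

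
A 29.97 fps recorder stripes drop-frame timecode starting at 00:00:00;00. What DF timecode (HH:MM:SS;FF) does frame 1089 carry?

00:00:36;09

Each 10-minute DF block holds 10 × 60 × 30 − 9 × 2 = 17982 frames. 1089 ÷ 17982 → 0 full blocks, remainder 1089.
Within the partial block the first minute is 1800 frames and each further minute 1798, so 0 further minute boundaries passed. Total skipped labels = 18 × 0 + 2 × 0 = 0.
Non-drop label index = 1089 + 0 = 1089; at 30 labels/s that is 00:00:36:09, i.e. DF 00:00:36;09.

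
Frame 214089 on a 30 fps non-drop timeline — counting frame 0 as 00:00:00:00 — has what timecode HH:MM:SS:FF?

214089 ÷ 30 = 7136 full seconds, remainder 9 frames.
7136 s = 1 h 58 min 56 s.
Timecode: 01:58:56:09.

01:58:56:09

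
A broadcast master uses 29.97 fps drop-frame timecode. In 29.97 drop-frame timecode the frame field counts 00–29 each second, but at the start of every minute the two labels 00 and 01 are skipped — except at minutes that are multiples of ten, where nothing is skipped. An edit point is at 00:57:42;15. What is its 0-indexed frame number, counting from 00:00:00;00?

103771

As if non-drop at 30 labels/s: (0 × 3600 + 57 × 60 + 42) × 30 + 15 = 103875.
Minute boundaries passed: 57; those not divisible by 10: 57 − 5 = 52; dropped labels = 2 × 52 = 104.
Actual frame index = 103875 − 104 = 103771.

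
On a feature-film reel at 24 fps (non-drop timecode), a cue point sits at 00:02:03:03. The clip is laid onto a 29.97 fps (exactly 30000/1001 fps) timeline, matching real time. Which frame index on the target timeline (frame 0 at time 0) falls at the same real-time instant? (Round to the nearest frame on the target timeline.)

Source frame index: (0×3600 + 2×60 + 3) × 24 + 3 = 2955.
Real time: 2955 / (24) = 985/8 s.
Target frame: (985/8) × (30000/1001) = 3693750/1001 ≈ 3690.060 → 3690.

frame 3690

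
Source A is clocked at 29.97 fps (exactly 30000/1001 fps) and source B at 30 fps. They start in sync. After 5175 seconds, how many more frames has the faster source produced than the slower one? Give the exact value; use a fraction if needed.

155250/1001 frames

A emits 30000/1001 × 5175 = 155250000/1001 frames; B emits 30 × 5175 = 155250.
Difference = 155250/1001 frames (≈ 155.0949); B is ahead of A.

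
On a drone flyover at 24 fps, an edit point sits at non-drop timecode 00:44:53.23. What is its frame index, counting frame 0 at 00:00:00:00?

64655

Total seconds to the label: (0 × 3600 + 44 × 60 + 53) = 2693.
Frame index = 2693 × 24 + 23 = 64655.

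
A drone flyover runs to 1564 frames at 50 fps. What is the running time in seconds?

31.28 seconds

Running time = 1564 / (50) = 31.28 s.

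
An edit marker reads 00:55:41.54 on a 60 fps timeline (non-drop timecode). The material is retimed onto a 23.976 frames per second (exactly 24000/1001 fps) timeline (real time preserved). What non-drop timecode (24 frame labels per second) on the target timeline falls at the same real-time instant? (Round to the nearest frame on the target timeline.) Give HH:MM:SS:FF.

Source frame index: (0×3600 + 55×60 + 41) × 60 + 54 = 200514.
Real time: 200514 / (60) = 33419/10 s.
Target frame: (33419/10) × (24000/1001) = 80205600/1001 ≈ 80125.475 → 80125.
At 24 labels/s: frame 80125 → 00:55:38:13.

00:55:38:13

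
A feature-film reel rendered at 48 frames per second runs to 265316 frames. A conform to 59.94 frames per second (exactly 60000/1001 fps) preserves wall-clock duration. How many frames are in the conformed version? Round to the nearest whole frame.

331314 frames

Frames at target rate = 265316 × (60000/1001) / (48) = 331645000/1001 ≈ 331313.686.
Nearest whole frame: 331314.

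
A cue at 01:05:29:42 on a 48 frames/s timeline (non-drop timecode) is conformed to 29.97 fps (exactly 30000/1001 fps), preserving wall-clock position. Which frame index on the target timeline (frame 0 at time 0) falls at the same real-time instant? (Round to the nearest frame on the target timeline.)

frame 117778

Source frame index: (1×3600 + 5×60 + 29) × 48 + 42 = 188634.
Real time: 188634 / (48) = 31439/8 s.
Target frame: (31439/8) × (30000/1001) = 117896250/1001 ≈ 117778.472 → 117778.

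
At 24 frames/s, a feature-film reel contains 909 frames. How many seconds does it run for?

Running time = 909 / (24) = 37.875 s.

37.875 seconds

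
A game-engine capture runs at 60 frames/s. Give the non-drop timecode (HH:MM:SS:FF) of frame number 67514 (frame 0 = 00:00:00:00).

67514 ÷ 60 = 1125 full seconds, remainder 14 frames.
1125 s = 0 h 18 min 45 s.
Timecode: 00:18:45:14.

00:18:45:14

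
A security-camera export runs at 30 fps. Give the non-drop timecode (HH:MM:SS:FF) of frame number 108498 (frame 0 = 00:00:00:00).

01:00:16:18

108498 ÷ 30 = 3616 full seconds, remainder 18 frames.
3616 s = 1 h 0 min 16 s.
Timecode: 01:00:16:18.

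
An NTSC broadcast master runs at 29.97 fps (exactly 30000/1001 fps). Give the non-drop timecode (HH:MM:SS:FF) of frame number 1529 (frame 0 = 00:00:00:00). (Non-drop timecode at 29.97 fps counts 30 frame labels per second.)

1529 ÷ 30 = 50 full seconds, remainder 29 frames.
50 s = 0 h 0 min 50 s.
Timecode: 00:00:50:29.

00:00:50:29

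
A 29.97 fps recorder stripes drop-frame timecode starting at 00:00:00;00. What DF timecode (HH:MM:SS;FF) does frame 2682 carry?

00:01:29;14

Ten DF minutes hold 17982 frames, so frame 2682 lies in block 0 (frames 0–17981) with 2682 frames into that block.
The block's first minute is 1800 frames and the rest 1798 each; 2682 frames reaches minute 1, so 0 × 18 + 1 × 2 = 2 labels have been skipped so far.
Adding those back, label number 2682 + 2 = 2684 at 30 labels/s is 89 s + 14 f = 0 h 1 min 29 s frame 14, i.e. 00:01:29;14.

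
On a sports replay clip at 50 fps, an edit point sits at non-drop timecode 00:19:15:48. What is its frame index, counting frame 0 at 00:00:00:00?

57798

Total seconds to the label: (0 × 3600 + 19 × 60 + 15) = 1155.
Frame index = 1155 × 50 + 48 = 57798.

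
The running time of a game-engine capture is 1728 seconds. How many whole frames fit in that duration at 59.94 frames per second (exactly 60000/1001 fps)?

103576 frames

Frames = 1728 × 60000/1001 = 103680000/1001 ≈ 103576.4236.
Complete frames: 103576.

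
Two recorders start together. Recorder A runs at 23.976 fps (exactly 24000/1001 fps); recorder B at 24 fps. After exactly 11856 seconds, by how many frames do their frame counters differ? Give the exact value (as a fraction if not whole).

A emits 24000/1001 × 11856 = 21888000/77 frames; B emits 24 × 11856 = 284544.
Difference = 21888/77 frames (≈ 284.2597); B is ahead of A.

21888/77 frames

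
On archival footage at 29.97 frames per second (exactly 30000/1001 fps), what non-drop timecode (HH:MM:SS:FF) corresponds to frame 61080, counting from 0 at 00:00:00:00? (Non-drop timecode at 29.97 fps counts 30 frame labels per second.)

00:33:56:00

61080 ÷ 30 = 2036 full seconds, remainder 0 frames.
2036 s = 0 h 33 min 56 s.
Timecode: 00:33:56:00.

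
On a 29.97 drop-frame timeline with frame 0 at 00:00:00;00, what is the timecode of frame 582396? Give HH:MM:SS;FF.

Ten DF minutes hold 17982 frames, so frame 582396 lies in block 32 (frames 575424–593405) with 6972 frames into that block.
The block's first minute is 1800 frames and the rest 1798 each; 6972 frames reaches minute 3, so 32 × 18 + 3 × 2 = 582 labels have been skipped so far.
Adding those back, label number 582396 + 582 = 582978 at 30 labels/s is 19432 s + 18 f = 5 h 23 min 52 s frame 18, i.e. 05:23:52;18.

05:23:52;18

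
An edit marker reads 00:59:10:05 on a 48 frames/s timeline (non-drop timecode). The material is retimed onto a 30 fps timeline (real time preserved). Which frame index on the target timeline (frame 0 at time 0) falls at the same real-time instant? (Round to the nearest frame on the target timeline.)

frame 106503

Source frame index: (0×3600 + 59×60 + 10) × 48 + 5 = 170405.
Real time: 170405 / (48) = 170405/48 s.
Target frame: (170405/48) × (30) = 852025/8 ≈ 106503.125 → 106503.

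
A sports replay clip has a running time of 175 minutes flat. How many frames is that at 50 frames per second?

175 min = 10500 s.
Frames = 10500 × 50 = 525000.

525000 frames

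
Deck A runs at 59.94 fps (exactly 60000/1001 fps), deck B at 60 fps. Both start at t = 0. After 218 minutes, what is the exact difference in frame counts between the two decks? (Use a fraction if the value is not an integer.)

218 min = 13080 s.
A emits 60000/1001 × 13080 = 784800000/1001 frames; B emits 60 × 13080 = 784800.
Difference = 784800/1001 frames (≈ 784.0160); B is ahead of A.

784800/1001 frames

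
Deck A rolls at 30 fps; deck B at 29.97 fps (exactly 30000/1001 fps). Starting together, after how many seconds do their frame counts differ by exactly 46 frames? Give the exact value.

The gap grows by |30000/1001 − 30| = 30/1001 frames per second.
Time for a 46-frame gap: 46 ÷ (30/1001) = 23023/15 s.

23023/15 seconds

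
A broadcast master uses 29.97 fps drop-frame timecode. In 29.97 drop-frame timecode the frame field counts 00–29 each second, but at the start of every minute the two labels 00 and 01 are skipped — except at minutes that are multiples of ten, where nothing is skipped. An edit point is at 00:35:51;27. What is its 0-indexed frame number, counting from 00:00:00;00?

64493

Complete 10-minute blocks: 3, each 17982 frames → 53946.
Remaining 5 whole minutes in the current block: 1800 + 4 × 1798 = 8992 frames.
Within the current minute: 51 × 30 + 27 − 2 = 1555 (labels ;00/;01 skipped at this minute). Total = 53946 + 8992 + 1555 = 64493.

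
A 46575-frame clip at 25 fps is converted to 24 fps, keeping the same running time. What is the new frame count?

44712 frames

Target frames = source frames × (target rate / source rate) = 46575 × (24)/(25) = 46575 × 24/25 = 44712.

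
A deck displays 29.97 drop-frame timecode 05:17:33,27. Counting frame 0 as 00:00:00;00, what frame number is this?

As if non-drop at 30 labels/s: (5 × 3600 + 17 × 60 + 33) × 30 + 27 = 571617.
Minute boundaries passed: 317; those not divisible by 10: 317 − 31 = 286; dropped labels = 2 × 286 = 572.
Actual frame index = 571617 − 572 = 571045.

571045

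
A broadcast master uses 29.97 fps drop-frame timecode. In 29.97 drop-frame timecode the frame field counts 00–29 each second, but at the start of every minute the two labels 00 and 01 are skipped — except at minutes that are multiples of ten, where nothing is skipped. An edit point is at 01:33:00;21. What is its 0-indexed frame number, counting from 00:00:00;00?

Complete 10-minute blocks: 9, each 17982 frames → 161838.
Remaining 3 whole minutes in the current block: 1800 + 2 × 1798 = 5396 frames.
Within the current minute: 0 × 30 + 21 − 2 = 19 (labels ;00/;01 skipped at this minute). Total = 161838 + 5396 + 19 = 167253.

167253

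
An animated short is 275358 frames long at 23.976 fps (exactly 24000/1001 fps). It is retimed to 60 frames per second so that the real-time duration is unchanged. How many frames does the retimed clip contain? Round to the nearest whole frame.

Frames at target rate = 275358 × (60) / (24000/1001) = 137816679/200 ≈ 689083.395.
Nearest whole frame: 689083.

689083 frames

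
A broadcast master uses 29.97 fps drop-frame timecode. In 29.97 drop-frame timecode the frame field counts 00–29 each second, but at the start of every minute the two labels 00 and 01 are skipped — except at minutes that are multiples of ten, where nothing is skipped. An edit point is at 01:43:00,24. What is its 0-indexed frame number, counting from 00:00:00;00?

Complete 10-minute blocks: 10, each 17982 frames → 179820.
Remaining 3 whole minutes in the current block: 1800 + 2 × 1798 = 5396 frames.
Within the current minute: 0 × 30 + 24 − 2 = 22 (labels ;00/;01 skipped at this minute). Total = 179820 + 5396 + 22 = 185238.

185238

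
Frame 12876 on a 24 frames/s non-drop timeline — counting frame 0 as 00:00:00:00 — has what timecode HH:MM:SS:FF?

12876 ÷ 24 = 536 full seconds, remainder 12 frames.
536 s = 0 h 8 min 56 s.
Timecode: 00:08:56:12.

00:08:56:12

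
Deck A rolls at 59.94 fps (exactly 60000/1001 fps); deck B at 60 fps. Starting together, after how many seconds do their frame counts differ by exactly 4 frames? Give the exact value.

The gap grows by |60 − 60000/1001| = 60/1001 frames per second.
Time for a 4-frame gap: 4 ÷ (60/1001) = 1001/15 s.

1001/15 seconds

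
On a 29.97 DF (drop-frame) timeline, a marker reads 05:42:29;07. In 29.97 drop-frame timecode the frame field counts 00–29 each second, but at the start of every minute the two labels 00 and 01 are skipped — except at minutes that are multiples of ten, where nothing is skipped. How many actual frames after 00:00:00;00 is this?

615861

As if non-drop at 30 labels/s: (5 × 3600 + 42 × 60 + 29) × 30 + 7 = 616477.
Minute boundaries passed: 342; those not divisible by 10: 342 − 34 = 308; dropped labels = 2 × 308 = 616.
Actual frame index = 616477 − 616 = 615861.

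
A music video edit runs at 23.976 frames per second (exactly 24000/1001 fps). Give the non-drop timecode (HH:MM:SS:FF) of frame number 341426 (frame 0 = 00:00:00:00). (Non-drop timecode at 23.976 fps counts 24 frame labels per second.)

03:57:06:02

341426 ÷ 24 = 14226 full seconds, remainder 2 frames.
14226 s = 3 h 57 min 6 s.
Timecode: 03:57:06:02.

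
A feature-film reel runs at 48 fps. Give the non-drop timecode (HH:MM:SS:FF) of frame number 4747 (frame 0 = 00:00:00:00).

4747 ÷ 48 = 98 full seconds, remainder 43 frames.
98 s = 0 h 1 min 38 s.
Timecode: 00:01:38:43.

00:01:38:43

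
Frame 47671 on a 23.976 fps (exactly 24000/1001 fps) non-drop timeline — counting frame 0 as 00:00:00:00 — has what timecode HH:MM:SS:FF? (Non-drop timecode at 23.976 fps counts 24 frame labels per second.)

47671 ÷ 24 = 1986 full seconds, remainder 7 frames.
1986 s = 0 h 33 min 6 s.
Timecode: 00:33:06:07.

00:33:06:07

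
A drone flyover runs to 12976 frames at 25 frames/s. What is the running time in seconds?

Running time = 12976 / (25) = 519.04 s.

519.04 seconds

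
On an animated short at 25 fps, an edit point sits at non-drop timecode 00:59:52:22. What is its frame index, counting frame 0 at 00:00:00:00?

Total seconds to the label: (0 × 3600 + 59 × 60 + 52) = 3592.
Frame index = 3592 × 25 + 22 = 89822.

89822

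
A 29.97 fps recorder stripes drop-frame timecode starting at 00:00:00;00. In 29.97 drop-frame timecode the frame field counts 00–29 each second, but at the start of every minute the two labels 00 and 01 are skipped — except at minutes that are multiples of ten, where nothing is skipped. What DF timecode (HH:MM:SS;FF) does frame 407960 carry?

Ten DF minutes hold 17982 frames, so frame 407960 lies in block 22 (frames 395604–413585) with 12356 frames into that block.
The block's first minute is 1800 frames and the rest 1798 each; 12356 frames reaches minute 6, so 22 × 18 + 6 × 2 = 408 labels have been skipped so far.
Adding those back, label number 407960 + 408 = 408368 at 30 labels/s is 13612 s + 8 f = 3 h 46 min 52 s frame 8, i.e. 03:46:52;08.

03:46:52;08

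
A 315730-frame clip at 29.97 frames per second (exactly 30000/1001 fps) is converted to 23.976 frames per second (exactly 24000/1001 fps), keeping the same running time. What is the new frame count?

252584 frames

Target frames = source frames × (target rate / source rate) = 315730 × (24000/1001)/(30000/1001) = 315730 × 4/5 = 252584.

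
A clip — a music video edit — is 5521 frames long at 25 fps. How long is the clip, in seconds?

Running time = 5521 / (25) = 220.84 s.

220.84 seconds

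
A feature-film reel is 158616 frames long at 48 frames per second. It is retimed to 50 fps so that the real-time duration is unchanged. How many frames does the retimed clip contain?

165225 frames

Target frames = source frames × (target rate / source rate) = 158616 × (50)/(48) = 158616 × 25/24 = 165225.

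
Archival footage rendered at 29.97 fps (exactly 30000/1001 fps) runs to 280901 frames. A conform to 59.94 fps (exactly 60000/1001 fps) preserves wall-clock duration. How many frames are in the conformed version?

561802 frames

Target frames = source frames × (target rate / source rate) = 280901 × (60000/1001)/(30000/1001) = 280901 × 2 = 561802.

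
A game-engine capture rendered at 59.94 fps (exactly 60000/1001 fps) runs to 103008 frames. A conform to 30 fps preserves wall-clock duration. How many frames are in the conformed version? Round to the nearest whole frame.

51556 frames

Frames at target rate = 103008 × (30) / (60000/1001) = 6444438/125 ≈ 51555.504.
Nearest whole frame: 51556.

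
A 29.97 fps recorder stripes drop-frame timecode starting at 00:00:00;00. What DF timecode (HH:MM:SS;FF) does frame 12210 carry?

00:06:47;12

Ten DF minutes hold 17982 frames, so frame 12210 lies in block 0 (frames 0–17981) with 12210 frames into that block.
The block's first minute is 1800 frames and the rest 1798 each; 12210 frames reaches minute 6, so 0 × 18 + 6 × 2 = 12 labels have been skipped so far.
Adding those back, label number 12210 + 12 = 12222 at 30 labels/s is 407 s + 12 f = 0 h 6 min 47 s frame 12, i.e. 00:06:47;12.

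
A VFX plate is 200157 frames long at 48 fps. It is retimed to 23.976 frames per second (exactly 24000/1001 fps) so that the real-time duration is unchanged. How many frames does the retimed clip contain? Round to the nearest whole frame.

Frames at target rate = 200157 × (24000/1001) / (48) = 100078500/1001 ≈ 99978.521.
Nearest whole frame: 99979.

99979 frames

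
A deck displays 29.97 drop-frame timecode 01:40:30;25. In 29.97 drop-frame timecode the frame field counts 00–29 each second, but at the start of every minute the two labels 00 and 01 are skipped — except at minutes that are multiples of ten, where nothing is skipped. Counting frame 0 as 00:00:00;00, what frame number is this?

180745

As if non-drop at 30 labels/s: (1 × 3600 + 40 × 60 + 30) × 30 + 25 = 180925.
Minute boundaries passed: 100; those not divisible by 10: 100 − 10 = 90; dropped labels = 2 × 90 = 180.
Actual frame index = 180925 − 180 = 180745.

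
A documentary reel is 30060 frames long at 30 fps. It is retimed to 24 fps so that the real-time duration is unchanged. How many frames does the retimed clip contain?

Target frames = source frames × (target rate / source rate) = 30060 × (24)/(30) = 30060 × 4/5 = 24048.

24048 frames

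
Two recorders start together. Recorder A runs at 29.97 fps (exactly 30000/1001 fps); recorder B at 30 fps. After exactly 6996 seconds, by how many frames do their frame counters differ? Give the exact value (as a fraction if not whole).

19080/91 frames

A emits 30000/1001 × 6996 = 19080000/91 frames; B emits 30 × 6996 = 209880.
Difference = 19080/91 frames (≈ 209.6703); B is ahead of A.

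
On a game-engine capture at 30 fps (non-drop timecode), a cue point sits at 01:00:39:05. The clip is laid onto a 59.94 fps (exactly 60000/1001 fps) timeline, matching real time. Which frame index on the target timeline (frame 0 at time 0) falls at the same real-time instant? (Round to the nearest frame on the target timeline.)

Source frame index: (1×3600 + 0×60 + 39) × 30 + 5 = 109175.
Real time: 109175 / (30) = 21835/6 s.
Target frame: (21835/6) × (60000/1001) = 19850000/91 ≈ 218131.868 → 218132.

frame 218132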